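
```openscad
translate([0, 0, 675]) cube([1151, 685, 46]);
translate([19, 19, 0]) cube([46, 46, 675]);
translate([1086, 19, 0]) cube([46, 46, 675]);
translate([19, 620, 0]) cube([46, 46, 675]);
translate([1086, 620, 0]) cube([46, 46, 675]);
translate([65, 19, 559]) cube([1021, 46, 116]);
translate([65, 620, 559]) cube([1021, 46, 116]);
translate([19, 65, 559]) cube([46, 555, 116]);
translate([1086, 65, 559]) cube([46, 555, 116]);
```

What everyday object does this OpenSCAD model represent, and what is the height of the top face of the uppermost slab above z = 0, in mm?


A table. The table height is 721 mm.

A 1151×685×46 slab sits at z = 675 on four 46 mm square posts — a table. The top surface is at 675 + 46 = 721 mm.


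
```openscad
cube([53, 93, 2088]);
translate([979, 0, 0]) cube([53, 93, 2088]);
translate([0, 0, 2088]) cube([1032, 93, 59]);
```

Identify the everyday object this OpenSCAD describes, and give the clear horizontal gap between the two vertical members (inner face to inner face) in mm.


A door frame. The clear opening width is 926 mm.

Two 2088 mm tall posts with a header on top — a door frame. The left jamb is 53 mm wide at x = 0; the right jamb starts at x = 979. The clear opening is 979 − 53 = 926 mm.


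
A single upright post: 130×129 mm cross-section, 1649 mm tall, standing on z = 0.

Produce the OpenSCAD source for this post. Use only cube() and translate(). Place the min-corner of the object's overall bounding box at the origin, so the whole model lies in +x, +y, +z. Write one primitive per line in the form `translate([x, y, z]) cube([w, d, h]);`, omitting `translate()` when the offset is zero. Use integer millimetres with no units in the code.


cube([130, 129, 1649]);


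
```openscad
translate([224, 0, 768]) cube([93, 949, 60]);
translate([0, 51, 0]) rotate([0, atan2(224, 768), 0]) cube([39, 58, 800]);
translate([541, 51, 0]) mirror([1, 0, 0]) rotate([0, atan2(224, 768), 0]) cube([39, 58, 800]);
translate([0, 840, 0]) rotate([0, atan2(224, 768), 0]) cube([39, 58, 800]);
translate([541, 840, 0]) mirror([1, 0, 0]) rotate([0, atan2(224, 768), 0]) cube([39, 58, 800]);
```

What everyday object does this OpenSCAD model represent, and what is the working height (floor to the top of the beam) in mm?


A sawhorse. The overall height is 828 mm.

A beam across two mirrored pairs of raked legs — a sawhorse. The beam's underside is at z = 768 (matching the legs' vertical rise in atan2(224, 768)) and the beam is 60 mm tall, so its top is at 768 + 60 = 828 mm. The raked legs top out at the beam's underside, so that is the highest point.


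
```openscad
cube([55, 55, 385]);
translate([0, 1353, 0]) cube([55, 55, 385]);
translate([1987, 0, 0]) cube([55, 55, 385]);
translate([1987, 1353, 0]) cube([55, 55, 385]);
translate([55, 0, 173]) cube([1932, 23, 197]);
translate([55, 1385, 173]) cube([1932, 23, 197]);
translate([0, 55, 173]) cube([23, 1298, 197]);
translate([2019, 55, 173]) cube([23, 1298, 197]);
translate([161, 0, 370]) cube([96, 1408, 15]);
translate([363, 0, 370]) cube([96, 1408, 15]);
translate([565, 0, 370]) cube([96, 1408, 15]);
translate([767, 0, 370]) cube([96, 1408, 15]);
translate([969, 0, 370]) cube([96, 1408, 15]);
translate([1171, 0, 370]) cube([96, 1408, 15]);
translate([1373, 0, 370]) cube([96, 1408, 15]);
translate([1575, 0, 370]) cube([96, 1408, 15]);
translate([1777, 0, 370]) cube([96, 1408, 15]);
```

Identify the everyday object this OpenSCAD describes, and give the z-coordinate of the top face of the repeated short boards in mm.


A bed frame. The slat-top height is 385 mm.

Four posts, four rails, and a row of slats — a bed frame. Slats sit on the rails at z = 173 + 197 = 370; with slat thickness 15, the top is 385 mm.


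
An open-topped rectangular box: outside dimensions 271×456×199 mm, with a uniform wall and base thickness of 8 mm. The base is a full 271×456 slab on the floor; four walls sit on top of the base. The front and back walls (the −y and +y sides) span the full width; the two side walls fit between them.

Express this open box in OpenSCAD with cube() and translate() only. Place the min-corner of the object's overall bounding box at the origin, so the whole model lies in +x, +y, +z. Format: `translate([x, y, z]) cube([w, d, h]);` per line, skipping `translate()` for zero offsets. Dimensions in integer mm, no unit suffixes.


cube([271, 456, 8]);
translate([0, 0, 8]) cube([271, 8, 191]);
translate([0, 448, 8]) cube([271, 8, 191]);
translate([0, 8, 8]) cube([8, 440, 191]);
translate([263, 8, 8]) cube([8, 440, 191]);


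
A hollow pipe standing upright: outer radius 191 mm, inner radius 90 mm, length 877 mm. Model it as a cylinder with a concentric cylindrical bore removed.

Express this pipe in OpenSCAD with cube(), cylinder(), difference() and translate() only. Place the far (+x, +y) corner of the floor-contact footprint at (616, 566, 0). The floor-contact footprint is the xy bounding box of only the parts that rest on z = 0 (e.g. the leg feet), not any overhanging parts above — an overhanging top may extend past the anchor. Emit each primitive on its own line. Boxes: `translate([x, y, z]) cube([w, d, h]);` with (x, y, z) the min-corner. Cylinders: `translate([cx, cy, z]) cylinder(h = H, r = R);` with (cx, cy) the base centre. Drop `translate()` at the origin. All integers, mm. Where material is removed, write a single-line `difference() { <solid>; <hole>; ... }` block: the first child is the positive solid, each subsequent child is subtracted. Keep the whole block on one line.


difference() { translate([425, 375, 0]) cylinder(h = 877, r = 191); translate([425, 375, 0]) cylinder(h = 877, r = 90); }


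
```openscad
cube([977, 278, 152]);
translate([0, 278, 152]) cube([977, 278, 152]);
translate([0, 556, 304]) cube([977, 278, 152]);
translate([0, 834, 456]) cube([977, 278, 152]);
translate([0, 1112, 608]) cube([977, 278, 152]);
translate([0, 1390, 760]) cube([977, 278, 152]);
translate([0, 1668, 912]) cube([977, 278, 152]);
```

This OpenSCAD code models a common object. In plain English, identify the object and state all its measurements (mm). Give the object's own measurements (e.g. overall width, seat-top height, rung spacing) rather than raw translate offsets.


A straight staircase of 7 solid steps. Each step is 977 mm wide (x), 278 mm deep (y, the going) and 152 mm tall (the rise). The first step rests on the floor; each subsequent step sits one going further in +y and one rise higher in +z, directly behind and above the previous step with no overlap.


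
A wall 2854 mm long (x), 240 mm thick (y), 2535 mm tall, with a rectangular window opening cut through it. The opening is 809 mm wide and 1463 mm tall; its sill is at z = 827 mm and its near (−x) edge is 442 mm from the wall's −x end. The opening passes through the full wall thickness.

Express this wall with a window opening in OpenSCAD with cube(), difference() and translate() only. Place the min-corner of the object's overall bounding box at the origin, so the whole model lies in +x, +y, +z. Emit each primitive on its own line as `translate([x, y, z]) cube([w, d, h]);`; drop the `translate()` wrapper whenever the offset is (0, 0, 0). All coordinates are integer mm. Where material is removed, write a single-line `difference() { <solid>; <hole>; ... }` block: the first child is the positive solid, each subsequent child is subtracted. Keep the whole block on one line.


difference() { cube([2854, 240, 2535]); translate([442, 0, 827]) cube([809, 240, 1463]); }


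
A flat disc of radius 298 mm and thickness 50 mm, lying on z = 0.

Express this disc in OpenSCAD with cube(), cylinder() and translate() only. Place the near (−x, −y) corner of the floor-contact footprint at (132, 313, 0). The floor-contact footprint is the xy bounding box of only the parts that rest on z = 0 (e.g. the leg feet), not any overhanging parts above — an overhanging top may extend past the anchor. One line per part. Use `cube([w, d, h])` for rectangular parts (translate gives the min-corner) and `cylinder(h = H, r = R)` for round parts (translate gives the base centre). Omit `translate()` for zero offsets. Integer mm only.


translate([430, 611, 0]) cylinder(h = 50, r = 298);


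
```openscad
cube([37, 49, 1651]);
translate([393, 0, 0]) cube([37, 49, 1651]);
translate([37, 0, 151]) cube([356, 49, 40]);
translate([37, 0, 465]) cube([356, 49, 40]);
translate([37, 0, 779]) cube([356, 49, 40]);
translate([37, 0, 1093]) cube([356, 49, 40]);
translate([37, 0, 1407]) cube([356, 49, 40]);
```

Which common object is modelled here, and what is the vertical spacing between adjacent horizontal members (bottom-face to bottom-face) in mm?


A ladder. The rung spacing is 314 mm.

Two tall 37×49 posts with 5 short bars between them — a ladder. Adjacent rungs sit at z = 151 and z = 465, so the spacing is 465 − 151 = 314 mm.


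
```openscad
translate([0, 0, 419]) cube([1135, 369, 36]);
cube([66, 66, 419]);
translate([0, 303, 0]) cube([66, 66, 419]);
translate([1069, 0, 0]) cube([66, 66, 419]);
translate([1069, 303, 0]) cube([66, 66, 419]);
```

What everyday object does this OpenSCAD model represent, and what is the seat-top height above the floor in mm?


A bench. The seat-top height is 455 mm.

A long slab on four corner posts — a bench. The slab sits at z = 419 with thickness 36, so the top is 419 + 36 = 455 mm.


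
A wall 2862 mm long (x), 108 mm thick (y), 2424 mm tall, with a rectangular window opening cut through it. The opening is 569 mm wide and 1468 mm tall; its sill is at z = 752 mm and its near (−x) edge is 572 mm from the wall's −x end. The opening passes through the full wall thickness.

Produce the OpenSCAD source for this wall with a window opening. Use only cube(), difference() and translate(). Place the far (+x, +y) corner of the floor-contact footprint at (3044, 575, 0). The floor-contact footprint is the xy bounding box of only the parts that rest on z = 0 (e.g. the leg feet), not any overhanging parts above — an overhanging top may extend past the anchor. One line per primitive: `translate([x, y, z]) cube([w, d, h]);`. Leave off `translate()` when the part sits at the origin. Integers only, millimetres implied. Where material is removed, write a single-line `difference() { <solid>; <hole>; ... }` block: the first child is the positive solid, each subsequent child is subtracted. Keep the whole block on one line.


difference() { translate([182, 467, 0]) cube([2862, 108, 2424]); translate([754, 467, 752]) cube([569, 108, 1468]); }


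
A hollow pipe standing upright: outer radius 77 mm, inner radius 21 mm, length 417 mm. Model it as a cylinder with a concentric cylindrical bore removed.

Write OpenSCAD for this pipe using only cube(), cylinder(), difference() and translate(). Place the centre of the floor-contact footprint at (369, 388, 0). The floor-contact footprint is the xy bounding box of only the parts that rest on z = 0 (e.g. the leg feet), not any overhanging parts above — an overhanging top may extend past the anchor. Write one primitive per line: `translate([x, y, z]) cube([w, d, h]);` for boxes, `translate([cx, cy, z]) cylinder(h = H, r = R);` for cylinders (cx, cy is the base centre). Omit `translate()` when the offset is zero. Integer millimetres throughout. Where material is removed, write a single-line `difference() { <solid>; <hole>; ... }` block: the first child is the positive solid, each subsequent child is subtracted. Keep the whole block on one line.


difference() { translate([369, 388, 0]) cylinder(h = 417, r = 77); translate([369, 388, 0]) cylinder(h = 417, r = 21); }


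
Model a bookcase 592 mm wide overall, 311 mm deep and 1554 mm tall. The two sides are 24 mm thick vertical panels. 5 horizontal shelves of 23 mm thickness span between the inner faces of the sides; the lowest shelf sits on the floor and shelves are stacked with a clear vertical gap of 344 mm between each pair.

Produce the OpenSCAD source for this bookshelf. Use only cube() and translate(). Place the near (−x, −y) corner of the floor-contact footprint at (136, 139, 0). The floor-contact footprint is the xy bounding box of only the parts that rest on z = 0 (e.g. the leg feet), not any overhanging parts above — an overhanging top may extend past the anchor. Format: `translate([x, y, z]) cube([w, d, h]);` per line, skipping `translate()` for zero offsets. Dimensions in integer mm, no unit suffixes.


translate([136, 139, 0]) cube([24, 311, 1554]);
translate([704, 139, 0]) cube([24, 311, 1554]);
translate([160, 139, 0]) cube([544, 311, 23]);
translate([160, 139, 367]) cube([544, 311, 23]);
translate([160, 139, 734]) cube([544, 311, 23]);
translate([160, 139, 1101]) cube([544, 311, 23]);
translate([160, 139, 1468]) cube([544, 311, 23]);


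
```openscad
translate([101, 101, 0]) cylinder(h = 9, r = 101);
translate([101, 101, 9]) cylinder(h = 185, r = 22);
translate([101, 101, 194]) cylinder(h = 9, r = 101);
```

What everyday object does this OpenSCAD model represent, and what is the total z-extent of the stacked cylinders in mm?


A spool. The overall height is 203 mm.

Three coaxial cylinders, large–small–large — a spool. Two 9 mm flanges and a 185 mm core give 9 + 185 + 9 = 203 mm.


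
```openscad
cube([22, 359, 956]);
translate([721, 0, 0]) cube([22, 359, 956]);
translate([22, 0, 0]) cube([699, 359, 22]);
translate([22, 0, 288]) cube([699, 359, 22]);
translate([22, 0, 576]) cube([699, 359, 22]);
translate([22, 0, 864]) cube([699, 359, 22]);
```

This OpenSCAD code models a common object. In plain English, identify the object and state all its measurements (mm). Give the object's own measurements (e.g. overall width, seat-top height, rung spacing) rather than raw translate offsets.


An open bookshelf. Two side panels, each 22 mm thick, 359 mm deep and 956 mm tall, stand 743 mm apart (outside-to-outside). Between them sit 4 shelves, each 22 mm thick and 359 mm deep, spanning the full gap between the sides. The bottom shelf rests on the floor (its underside at z = 0) and the clear gap between one shelf's top and the next shelf's underside is 266 mm.


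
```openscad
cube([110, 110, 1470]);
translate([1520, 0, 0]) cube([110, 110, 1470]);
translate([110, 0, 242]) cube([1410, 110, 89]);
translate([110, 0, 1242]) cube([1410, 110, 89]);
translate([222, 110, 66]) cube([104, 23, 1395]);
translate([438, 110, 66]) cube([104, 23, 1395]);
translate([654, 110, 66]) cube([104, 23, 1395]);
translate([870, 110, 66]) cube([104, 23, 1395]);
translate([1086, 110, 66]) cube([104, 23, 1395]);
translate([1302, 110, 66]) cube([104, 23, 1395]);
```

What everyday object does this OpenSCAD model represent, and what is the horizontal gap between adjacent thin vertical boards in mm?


A fence section. The picket gap is 112 mm.

Two posts, two rails, 6 pickets — a fence section. Span 1410 mm holds 6 pickets of 104 mm with 7 equal gaps: ⌊(1410 − 6·104) / 7⌋ = 112 mm.


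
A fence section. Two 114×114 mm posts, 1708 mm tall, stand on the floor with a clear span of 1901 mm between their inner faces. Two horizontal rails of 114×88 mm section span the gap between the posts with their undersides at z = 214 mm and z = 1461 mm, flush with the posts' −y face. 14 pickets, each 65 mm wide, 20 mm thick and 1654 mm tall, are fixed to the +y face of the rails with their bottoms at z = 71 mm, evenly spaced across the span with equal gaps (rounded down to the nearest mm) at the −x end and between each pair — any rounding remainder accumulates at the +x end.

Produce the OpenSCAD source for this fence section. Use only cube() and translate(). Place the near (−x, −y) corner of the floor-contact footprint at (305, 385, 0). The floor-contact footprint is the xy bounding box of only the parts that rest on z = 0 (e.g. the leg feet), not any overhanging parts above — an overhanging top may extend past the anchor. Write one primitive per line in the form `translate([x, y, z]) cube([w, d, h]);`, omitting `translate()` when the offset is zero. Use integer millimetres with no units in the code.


translate([305, 385, 0]) cube([114, 114, 1708]);
translate([2320, 385, 0]) cube([114, 114, 1708]);
translate([419, 385, 214]) cube([1901, 114, 88]);
translate([419, 385, 1461]) cube([1901, 114, 88]);
translate([485, 499, 71]) cube([65, 20, 1654]);
translate([616, 499, 71]) cube([65, 20, 1654]);
translate([747, 499, 71]) cube([65, 20, 1654]);
translate([878, 499, 71]) cube([65, 20, 1654]);
translate([1009, 499, 71]) cube([65, 20, 1654]);
translate([1140, 499, 71]) cube([65, 20, 1654]);
translate([1271, 499, 71]) cube([65, 20, 1654]);
translate([1402, 499, 71]) cube([65, 20, 1654]);
translate([1533, 499, 71]) cube([65, 20, 1654]);
translate([1664, 499, 71]) cube([65, 20, 1654]);
translate([1795, 499, 71]) cube([65, 20, 1654]);
translate([1926, 499, 71]) cube([65, 20, 1654]);
translate([2057, 499, 71]) cube([65, 20, 1654]);
translate([2188, 499, 71]) cube([65, 20, 1654]);


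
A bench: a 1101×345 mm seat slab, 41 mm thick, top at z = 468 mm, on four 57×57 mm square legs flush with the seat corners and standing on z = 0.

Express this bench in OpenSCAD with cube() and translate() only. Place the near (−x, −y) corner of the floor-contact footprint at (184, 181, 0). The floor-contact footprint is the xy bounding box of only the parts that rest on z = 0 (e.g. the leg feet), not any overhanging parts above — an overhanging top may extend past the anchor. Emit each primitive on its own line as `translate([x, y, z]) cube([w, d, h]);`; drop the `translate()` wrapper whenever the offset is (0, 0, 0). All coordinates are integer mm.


// leg_h = 468 − 41 = 427
translate([184, 181, 427]) cube([1101, 345, 41]);
translate([184, 181, 0]) cube([57, 57, 427]);
translate([184, 469, 0]) cube([57, 57, 427]);
translate([1228, 181, 0]) cube([57, 57, 427]);
translate([1228, 469, 0]) cube([57, 57, 427]);


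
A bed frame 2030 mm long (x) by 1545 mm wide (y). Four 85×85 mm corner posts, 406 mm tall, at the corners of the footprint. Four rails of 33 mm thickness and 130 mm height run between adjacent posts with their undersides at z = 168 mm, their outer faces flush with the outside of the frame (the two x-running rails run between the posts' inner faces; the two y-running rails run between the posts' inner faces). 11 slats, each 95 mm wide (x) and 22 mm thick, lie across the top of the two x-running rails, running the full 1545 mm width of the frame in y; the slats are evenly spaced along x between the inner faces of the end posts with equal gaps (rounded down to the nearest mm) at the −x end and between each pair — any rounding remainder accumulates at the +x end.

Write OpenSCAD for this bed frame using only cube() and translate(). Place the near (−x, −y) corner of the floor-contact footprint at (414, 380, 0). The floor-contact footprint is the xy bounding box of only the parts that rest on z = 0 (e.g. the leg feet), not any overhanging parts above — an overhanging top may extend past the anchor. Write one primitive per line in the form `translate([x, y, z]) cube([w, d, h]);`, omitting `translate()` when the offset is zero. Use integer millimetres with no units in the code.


translate([414, 380, 0]) cube([85, 85, 406]);
translate([414, 1840, 0]) cube([85, 85, 406]);
translate([2359, 380, 0]) cube([85, 85, 406]);
translate([2359, 1840, 0]) cube([85, 85, 406]);
translate([499, 380, 168]) cube([1860, 33, 130]);
translate([499, 1892, 168]) cube([1860, 33, 130]);
translate([414, 465, 168]) cube([33, 1375, 130]);
translate([2411, 465, 168]) cube([33, 1375, 130]);
translate([566, 380, 298]) cube([95, 1545, 22]);
translate([728, 380, 298]) cube([95, 1545, 22]);
translate([890, 380, 298]) cube([95, 1545, 22]);
translate([1052, 380, 298]) cube([95, 1545, 22]);
translate([1214, 380, 298]) cube([95, 1545, 22]);
translate([1376, 380, 298]) cube([95, 1545, 22]);
translate([1538, 380, 298]) cube([95, 1545, 22]);
translate([1700, 380, 298]) cube([95, 1545, 22]);
translate([1862, 380, 298]) cube([95, 1545, 22]);
translate([2024, 380, 298]) cube([95, 1545, 22]);
translate([2186, 380, 298]) cube([95, 1545, 22]);


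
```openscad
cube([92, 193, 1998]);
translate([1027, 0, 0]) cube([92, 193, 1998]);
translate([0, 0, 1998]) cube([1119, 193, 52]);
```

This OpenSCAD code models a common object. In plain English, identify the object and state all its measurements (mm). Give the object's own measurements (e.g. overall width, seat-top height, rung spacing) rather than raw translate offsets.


A door frame. The clear opening is 935 mm wide and 1998 mm high. Two 92 mm wide jambs, 193 mm deep, stand either side of the opening from the floor to the top of the opening. A 52 mm thick head sits across the top of both jambs, spanning the full outside width of the frame.


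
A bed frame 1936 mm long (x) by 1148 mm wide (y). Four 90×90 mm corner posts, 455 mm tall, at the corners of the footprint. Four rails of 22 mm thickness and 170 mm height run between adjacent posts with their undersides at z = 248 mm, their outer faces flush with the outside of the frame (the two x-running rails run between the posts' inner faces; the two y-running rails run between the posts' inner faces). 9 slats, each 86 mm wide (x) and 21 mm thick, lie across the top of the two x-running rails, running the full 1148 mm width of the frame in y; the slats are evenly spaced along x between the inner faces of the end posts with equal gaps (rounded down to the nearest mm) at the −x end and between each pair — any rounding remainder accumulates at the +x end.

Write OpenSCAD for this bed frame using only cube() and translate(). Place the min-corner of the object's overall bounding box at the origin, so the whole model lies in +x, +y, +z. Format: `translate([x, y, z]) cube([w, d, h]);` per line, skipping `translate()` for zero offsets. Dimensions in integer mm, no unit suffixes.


cube([90, 90, 455]);
translate([0, 1058, 0]) cube([90, 90, 455]);
translate([1846, 0, 0]) cube([90, 90, 455]);
translate([1846, 1058, 0]) cube([90, 90, 455]);
translate([90, 0, 248]) cube([1756, 22, 170]);
translate([90, 1126, 248]) cube([1756, 22, 170]);
translate([0, 90, 248]) cube([22, 968, 170]);
translate([1914, 90, 248]) cube([22, 968, 170]);
translate([188, 0, 418]) cube([86, 1148, 21]);
translate([372, 0, 418]) cube([86, 1148, 21]);
translate([556, 0, 418]) cube([86, 1148, 21]);
translate([740, 0, 418]) cube([86, 1148, 21]);
translate([924, 0, 418]) cube([86, 1148, 21]);
translate([1108, 0, 418]) cube([86, 1148, 21]);
translate([1292, 0, 418]) cube([86, 1148, 21]);
translate([1476, 0, 418]) cube([86, 1148, 21]);
translate([1660, 0, 418]) cube([86, 1148, 21]);


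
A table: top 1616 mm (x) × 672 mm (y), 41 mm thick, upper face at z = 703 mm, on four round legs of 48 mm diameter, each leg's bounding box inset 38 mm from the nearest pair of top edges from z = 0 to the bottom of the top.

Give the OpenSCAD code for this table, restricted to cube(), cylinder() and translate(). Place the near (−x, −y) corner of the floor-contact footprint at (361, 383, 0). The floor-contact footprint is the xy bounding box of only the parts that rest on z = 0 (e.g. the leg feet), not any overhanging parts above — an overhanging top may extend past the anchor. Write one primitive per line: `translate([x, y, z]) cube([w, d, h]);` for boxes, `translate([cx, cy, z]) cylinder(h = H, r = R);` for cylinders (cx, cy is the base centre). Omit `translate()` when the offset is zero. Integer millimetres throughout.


translate([323, 345, 662]) cube([1616, 672, 41]);
translate([385, 407, 0]) cylinder(h = 662, r = 24);
translate([1877, 407, 0]) cylinder(h = 662, r = 24);
translate([385, 955, 0]) cylinder(h = 662, r = 24);
translate([1877, 955, 0]) cylinder(h = 662, r = 24);


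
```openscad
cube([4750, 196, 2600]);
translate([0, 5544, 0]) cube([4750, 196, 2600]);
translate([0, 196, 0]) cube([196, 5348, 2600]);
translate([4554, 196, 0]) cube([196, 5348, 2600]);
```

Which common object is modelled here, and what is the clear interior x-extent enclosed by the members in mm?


A house (or room) frame. The interior width is 4358 mm.

Four 2600 mm walls enclosing a rectangle with no floor or roof — a room or house frame. Outside width is 4750 mm and wall thickness is 196 mm, so the interior width is 4750 − 2 × 196 = 4358 mm.


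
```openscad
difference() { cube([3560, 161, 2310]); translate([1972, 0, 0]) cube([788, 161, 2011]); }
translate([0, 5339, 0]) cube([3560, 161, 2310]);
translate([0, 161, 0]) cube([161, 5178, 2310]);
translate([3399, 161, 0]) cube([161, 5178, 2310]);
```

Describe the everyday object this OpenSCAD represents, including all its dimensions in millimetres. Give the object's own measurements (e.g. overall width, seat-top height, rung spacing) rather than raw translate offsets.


A single room: four walls, each 2310 mm tall and 161 mm thick, enclosing an outside footprint 3560×5500 mm (x × y), no floor or roof. The front and back walls (−y and +y sides) run the full x-width; the side walls fit between their inner faces. A door opening 788 mm wide and 2011 mm tall is cut through the front wall from the floor up, its −x edge 1972 mm from the wall's −x end.


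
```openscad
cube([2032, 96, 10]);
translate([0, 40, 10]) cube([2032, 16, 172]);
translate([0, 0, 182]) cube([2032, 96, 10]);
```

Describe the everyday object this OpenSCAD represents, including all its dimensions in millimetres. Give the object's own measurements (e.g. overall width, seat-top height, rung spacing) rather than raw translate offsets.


An I-beam lying along x, 2032 mm long. Overall section height 192 mm. Two flanges 96 mm wide (y) and 10 mm thick, one on the floor and one at the top; a web 16 mm thick runs between them, centred on the flange width.


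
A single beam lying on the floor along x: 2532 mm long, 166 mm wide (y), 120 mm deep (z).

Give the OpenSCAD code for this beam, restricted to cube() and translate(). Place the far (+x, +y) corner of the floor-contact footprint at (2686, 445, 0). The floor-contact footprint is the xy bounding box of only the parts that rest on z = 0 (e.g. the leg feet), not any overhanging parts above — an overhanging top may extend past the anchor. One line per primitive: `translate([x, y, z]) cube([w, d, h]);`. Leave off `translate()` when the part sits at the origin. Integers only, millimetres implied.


translate([154, 279, 0]) cube([2532, 166, 120]);


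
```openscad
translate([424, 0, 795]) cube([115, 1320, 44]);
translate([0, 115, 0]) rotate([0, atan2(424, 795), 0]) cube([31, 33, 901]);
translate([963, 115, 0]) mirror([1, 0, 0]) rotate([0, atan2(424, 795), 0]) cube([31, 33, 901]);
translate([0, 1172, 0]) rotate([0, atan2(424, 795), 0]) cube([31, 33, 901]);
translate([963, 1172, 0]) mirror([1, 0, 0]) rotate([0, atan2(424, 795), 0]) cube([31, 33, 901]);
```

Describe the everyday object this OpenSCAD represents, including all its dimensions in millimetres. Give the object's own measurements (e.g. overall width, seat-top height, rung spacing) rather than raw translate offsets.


A sawhorse. A 115×1320×44 mm beam (x, y, z) sits on two A-frame leg pairs. Each pair is two raked legs of 31×33 mm section (33 mm along y) splaying symmetrically in x. Each leg rises 795 mm vertically over 424 mm of horizontal reach and is 901 mm long along its own axis. Every leg's outer bottom edge rests on the floor and its outer top edge meets a bottom edge of the beam — the left legs (tilting toward +x) meet the beam's −x bottom edge, the right legs (their mirror images, tilting toward −x) meet its +x bottom edge — so the leg tops tuck under the beam, the beam's underside is 795 mm above the floor, and the feet are 963 mm apart outside-to-outside with the beam centred between them. The two leg pairs are set in 115 mm from either end of the beam.


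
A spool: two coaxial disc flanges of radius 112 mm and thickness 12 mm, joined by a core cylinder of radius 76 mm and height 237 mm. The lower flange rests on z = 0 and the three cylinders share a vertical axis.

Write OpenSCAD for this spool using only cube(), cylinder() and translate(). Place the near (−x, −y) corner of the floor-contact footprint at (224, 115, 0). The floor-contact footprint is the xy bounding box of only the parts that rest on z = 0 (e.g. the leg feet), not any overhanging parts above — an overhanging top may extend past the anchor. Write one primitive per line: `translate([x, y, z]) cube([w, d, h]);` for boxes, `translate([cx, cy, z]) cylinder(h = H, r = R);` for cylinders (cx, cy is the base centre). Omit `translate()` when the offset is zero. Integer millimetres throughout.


translate([336, 227, 0]) cylinder(h = 12, r = 112);
translate([336, 227, 12]) cylinder(h = 237, r = 76);
translate([336, 227, 249]) cylinder(h = 12, r = 112);


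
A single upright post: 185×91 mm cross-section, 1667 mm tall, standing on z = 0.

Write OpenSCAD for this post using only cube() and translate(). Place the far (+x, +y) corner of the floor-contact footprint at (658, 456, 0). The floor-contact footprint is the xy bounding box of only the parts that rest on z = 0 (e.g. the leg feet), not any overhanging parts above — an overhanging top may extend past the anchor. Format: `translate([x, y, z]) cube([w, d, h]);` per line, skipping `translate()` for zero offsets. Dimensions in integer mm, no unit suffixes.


translate([473, 365, 0]) cube([185, 91, 1667]);


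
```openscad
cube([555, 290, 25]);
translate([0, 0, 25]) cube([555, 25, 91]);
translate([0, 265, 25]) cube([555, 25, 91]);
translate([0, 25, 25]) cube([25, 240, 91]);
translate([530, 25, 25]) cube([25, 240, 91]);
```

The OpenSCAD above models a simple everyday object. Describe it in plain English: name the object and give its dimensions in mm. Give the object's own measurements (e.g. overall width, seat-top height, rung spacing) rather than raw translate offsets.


An open-topped rectangular box: outside dimensions 555×290×116 mm, with a uniform wall and base thickness of 25 mm. The base is a full 555×290 slab on the floor; four walls sit on top of the base. The front and back walls (the −y and +y sides) span the full width; the two side walls fit between them.


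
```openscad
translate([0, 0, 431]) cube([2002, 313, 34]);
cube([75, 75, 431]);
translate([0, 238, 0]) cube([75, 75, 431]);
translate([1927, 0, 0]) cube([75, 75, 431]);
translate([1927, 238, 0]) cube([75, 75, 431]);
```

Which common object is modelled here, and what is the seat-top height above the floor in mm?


A bench. The seat-top height is 465 mm.

A long slab on four corner posts — a bench. The slab sits at z = 431 with thickness 34, so the top is 431 + 34 = 465 mm.


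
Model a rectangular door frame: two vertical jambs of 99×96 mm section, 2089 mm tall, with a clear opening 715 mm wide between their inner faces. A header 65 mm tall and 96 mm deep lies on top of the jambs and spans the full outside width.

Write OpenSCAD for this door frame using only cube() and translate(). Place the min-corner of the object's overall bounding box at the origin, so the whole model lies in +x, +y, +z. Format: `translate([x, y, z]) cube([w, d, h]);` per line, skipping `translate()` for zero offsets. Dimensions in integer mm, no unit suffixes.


cube([99, 96, 2089]);
translate([814, 0, 0]) cube([99, 96, 2089]);
translate([0, 0, 2089]) cube([913, 96, 65]);


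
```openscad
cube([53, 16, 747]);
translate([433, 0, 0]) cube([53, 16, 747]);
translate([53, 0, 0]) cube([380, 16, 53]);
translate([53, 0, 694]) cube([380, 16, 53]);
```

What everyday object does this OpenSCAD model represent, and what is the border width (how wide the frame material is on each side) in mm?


A picture frame. The border width is 53 mm.

Four thin pieces enclosing a rectangular opening — a picture frame. The two full-height stiles are 747 mm tall; the top rail sits at z = 694 and is 53 mm tall, so the border above the opening is 747 − 694 = 53 mm, matching the stile x-width.


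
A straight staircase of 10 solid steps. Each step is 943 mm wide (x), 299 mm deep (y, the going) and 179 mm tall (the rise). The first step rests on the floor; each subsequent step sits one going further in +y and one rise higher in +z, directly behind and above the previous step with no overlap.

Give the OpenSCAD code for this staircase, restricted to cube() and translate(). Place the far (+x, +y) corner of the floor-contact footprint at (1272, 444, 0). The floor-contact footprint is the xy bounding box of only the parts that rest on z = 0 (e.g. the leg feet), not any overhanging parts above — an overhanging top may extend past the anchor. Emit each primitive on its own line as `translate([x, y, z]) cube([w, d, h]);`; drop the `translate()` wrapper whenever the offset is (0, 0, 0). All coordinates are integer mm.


translate([329, 145, 0]) cube([943, 299, 179]);
translate([329, 444, 179]) cube([943, 299, 179]);
translate([329, 743, 358]) cube([943, 299, 179]);
translate([329, 1042, 537]) cube([943, 299, 179]);
translate([329, 1341, 716]) cube([943, 299, 179]);
translate([329, 1640, 895]) cube([943, 299, 179]);
translate([329, 1939, 1074]) cube([943, 299, 179]);
translate([329, 2238, 1253]) cube([943, 299, 179]);
translate([329, 2537, 1432]) cube([943, 299, 179]);
translate([329, 2836, 1611]) cube([943, 299, 179]);


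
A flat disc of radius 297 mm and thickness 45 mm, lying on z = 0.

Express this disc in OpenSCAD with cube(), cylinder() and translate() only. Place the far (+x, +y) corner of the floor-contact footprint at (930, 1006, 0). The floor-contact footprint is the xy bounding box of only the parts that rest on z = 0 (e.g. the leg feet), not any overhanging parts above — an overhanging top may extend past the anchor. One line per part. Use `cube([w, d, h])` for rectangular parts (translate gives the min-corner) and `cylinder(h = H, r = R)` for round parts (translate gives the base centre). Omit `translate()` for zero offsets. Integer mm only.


translate([633, 709, 0]) cylinder(h = 45, r = 297);


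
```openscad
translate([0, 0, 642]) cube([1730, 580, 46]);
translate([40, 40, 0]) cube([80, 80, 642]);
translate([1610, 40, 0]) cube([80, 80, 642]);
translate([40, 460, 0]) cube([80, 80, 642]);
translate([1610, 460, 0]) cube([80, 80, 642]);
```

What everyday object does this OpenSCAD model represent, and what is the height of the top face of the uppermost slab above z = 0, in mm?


A table. The table height is 688 mm.

A 1730×580×46 slab sits at z = 642 on four 80 mm square posts — a table. The top surface is at 642 + 46 = 688 mm.


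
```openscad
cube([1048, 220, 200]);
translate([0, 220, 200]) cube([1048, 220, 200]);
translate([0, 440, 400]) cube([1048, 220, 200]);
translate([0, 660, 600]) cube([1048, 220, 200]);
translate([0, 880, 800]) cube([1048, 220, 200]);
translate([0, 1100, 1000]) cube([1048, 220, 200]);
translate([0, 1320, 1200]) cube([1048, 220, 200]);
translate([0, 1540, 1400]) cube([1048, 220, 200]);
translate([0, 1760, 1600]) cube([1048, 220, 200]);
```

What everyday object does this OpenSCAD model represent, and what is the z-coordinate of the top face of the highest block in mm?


A staircase. The total rise is 1800 mm.

9 identical blocks, each offset up and back from the previous — a staircase. Each step is 200 mm tall and there are 9 of them, so the total rise is 9 × 200 = 1800 mm.


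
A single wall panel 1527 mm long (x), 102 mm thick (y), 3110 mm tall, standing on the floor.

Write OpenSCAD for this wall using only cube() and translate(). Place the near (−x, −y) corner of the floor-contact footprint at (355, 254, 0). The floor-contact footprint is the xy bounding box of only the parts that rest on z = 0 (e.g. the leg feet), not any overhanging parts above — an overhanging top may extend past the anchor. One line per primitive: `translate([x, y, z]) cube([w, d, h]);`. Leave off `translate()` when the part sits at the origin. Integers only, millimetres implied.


translate([355, 254, 0]) cube([1527, 102, 3110]);


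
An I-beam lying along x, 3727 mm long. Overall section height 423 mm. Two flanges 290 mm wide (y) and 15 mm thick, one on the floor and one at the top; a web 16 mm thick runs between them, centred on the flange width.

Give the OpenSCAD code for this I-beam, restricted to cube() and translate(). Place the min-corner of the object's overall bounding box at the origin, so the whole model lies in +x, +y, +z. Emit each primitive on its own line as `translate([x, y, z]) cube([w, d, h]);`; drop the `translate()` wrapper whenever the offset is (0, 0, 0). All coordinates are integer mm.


cube([3727, 290, 15]);
translate([0, 137, 15]) cube([3727, 16, 393]);
translate([0, 0, 408]) cube([3727, 290, 15]);


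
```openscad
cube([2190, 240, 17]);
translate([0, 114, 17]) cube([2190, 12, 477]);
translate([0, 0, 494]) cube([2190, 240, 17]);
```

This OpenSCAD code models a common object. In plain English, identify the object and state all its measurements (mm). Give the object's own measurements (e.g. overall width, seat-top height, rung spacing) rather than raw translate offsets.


An I-beam lying along x, 2190 mm long. Overall section height 511 mm. Two flanges 240 mm wide (y) and 17 mm thick, one on the floor and one at the top; a web 12 mm thick runs between them, centred on the flange width.


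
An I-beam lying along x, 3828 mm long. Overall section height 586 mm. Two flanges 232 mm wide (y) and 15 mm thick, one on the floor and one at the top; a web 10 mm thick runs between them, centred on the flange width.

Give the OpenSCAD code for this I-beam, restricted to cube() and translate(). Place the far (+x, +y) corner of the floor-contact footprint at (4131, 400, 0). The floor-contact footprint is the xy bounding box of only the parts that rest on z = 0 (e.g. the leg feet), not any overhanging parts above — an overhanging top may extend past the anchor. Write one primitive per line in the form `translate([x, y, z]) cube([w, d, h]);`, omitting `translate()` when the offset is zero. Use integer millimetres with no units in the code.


translate([303, 168, 0]) cube([3828, 232, 15]);
translate([303, 279, 15]) cube([3828, 10, 556]);
translate([303, 168, 571]) cube([3828, 232, 15]);


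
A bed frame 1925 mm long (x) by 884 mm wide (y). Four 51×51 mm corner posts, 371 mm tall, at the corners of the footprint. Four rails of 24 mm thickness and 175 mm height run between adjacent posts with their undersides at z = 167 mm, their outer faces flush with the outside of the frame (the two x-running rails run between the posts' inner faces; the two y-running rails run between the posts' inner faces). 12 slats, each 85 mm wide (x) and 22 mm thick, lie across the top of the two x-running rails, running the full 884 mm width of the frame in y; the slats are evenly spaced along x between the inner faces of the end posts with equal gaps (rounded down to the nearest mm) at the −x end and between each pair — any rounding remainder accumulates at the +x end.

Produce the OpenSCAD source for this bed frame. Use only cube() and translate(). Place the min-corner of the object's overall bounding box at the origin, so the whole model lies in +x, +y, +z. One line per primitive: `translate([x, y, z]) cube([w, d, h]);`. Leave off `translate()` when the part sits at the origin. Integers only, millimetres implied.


cube([51, 51, 371]);
translate([0, 833, 0]) cube([51, 51, 371]);
translate([1874, 0, 0]) cube([51, 51, 371]);
translate([1874, 833, 0]) cube([51, 51, 371]);
translate([51, 0, 167]) cube([1823, 24, 175]);
translate([51, 860, 167]) cube([1823, 24, 175]);
translate([0, 51, 167]) cube([24, 782, 175]);
translate([1901, 51, 167]) cube([24, 782, 175]);
translate([112, 0, 342]) cube([85, 884, 22]);
translate([258, 0, 342]) cube([85, 884, 22]);
translate([404, 0, 342]) cube([85, 884, 22]);
translate([550, 0, 342]) cube([85, 884, 22]);
translate([696, 0, 342]) cube([85, 884, 22]);
translate([842, 0, 342]) cube([85, 884, 22]);
translate([988, 0, 342]) cube([85, 884, 22]);
translate([1134, 0, 342]) cube([85, 884, 22]);
translate([1280, 0, 342]) cube([85, 884, 22]);
translate([1426, 0, 342]) cube([85, 884, 22]);
translate([1572, 0, 342]) cube([85, 884, 22]);
translate([1718, 0, 342]) cube([85, 884, 22]);


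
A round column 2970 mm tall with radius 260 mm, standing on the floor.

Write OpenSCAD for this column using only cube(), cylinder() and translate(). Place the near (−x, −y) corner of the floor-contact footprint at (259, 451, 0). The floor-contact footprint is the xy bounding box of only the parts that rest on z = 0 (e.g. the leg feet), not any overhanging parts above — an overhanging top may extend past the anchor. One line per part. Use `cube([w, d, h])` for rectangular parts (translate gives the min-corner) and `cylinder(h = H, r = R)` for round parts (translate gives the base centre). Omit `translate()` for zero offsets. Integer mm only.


translate([519, 711, 0]) cylinder(h = 2970, r = 260);
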